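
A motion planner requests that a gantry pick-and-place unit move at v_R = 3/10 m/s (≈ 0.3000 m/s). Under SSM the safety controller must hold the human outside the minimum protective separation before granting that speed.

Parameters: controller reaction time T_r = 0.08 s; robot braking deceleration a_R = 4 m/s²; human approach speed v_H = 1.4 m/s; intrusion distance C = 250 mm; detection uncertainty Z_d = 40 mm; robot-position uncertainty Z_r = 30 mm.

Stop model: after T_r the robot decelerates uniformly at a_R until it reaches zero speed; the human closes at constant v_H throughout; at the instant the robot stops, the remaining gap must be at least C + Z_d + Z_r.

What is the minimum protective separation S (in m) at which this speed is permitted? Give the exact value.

S_min = 2289/4000 m = 0.5723 m

T_s = v_R/a_R = (3/10)/4 = 0.0750 s
robot in T_r: 0.3000·0.0800 = 0.0240 m
robot under decel: 0.3000²/(2·4.0000) = 0.0112 m
person approaches 1.4000·(0.0800+0.0750) = 0.2170 m
residual clearance needed = 0.2500+0.0400+0.0300 = 0.3200 m
S_min ≈ 0.0240+0.0112+0.2170+0.3200  ⇒  S_min = 2289/4000 m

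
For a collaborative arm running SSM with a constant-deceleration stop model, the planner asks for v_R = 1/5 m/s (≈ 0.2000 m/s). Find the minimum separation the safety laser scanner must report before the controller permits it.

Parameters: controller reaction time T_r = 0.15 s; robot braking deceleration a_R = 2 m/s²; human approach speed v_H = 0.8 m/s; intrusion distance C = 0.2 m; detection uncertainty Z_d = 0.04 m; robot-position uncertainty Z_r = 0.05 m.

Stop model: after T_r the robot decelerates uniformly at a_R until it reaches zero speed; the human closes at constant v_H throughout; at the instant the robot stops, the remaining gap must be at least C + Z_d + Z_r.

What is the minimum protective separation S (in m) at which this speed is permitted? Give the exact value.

S_min = 53/100 m = 0.5300 m

T_s = v_R/a_R = (1/5)/2 = 0.1000 s
reaction-phase robot travel = 0.2000·0.1500 = 0.0300 m
robot covers 0.2000·0.1000 − ½·2.0000·0.1000² = 0.0100 m while stopping
person approaches 0.8000·(0.1500+0.1000) = 0.2000 m
C+Z_d+Z_r = 0.2000+0.0400+0.0500 = 0.2900 m
S_min ≈ 0.0300+0.0100+0.2000+0.2900  ⇒  S_min = 53/100 m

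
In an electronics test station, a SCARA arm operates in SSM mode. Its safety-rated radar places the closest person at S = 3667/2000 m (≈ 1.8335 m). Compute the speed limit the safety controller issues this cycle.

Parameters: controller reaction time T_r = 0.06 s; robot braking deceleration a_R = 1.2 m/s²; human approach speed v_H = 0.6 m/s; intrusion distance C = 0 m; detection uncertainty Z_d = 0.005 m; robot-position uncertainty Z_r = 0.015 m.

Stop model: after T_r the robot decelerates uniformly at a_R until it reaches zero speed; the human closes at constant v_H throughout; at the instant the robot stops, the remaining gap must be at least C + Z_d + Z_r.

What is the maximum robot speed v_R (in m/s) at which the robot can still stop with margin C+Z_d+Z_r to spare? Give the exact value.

v_R_max = 3/2 m/s = 1.5000 m/s

at the boundary: (5/12)·v² + (14/25)·v + (-711/400) = 0
  disc = (14/25)² − 4·(5/12)·(-711/400) = 32761/10000 ; √disc = 181/100
  v_R = (−(14/25) + 181/100) / (2·(5/12)) = 3/2 m/s
check:
T_s = v_R/a_R = (3/2)/(6/5) = 1.2500 s
robot in T_r: 1.5000·0.0600 = 0.0900 m
braking distance = 1.5000²/(2·1.2000) = 0.9375 m
human closes 0.6000·1.3100 = 0.7860 m
C+Z_d+Z_r = 0.0000+0.0050+0.0150 = 0.0200 m
sum ≈ 0.0900+0.9375+0.7860+0.0200 ≈ 1.8335 m = S ✓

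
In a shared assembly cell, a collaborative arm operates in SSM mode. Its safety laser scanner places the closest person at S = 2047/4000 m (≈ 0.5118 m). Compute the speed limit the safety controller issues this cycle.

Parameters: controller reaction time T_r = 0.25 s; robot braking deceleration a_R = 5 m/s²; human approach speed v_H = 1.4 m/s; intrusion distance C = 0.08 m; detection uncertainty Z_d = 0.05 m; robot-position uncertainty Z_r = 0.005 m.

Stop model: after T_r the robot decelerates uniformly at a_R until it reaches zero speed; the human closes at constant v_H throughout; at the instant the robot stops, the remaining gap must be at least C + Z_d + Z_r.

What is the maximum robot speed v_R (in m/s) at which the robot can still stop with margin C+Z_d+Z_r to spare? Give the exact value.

v_R_max = 1/20 m/s = 0.0500 m/s

at the boundary: (1/10)·v² + (53/100)·v + (-107/4000) = 0
  disc = (53/100)² − 4·(1/10)·(-107/4000) = 729/2500 ; √disc = 27/50
  v_R = (−(53/100) + 27/50) / (2·(1/10)) = 1/20 m/s
check:
stop time T_s = (1/20)/5 = 0.0100 s
reaction-phase robot travel = 0.0500·0.2500 = 0.0125 m
robot under decel: 0.0500²/(2·5.0000) = 0.0003 m
person approaches 1.4000·(0.2500+0.0100) = 0.3640 m
C+Z_d+Z_r = 0.0800+0.0500+0.0050 = 0.1350 m
sum ≈ 0.0125+0.0003+0.3640+0.1350 ≈ 0.5118 m = S ✓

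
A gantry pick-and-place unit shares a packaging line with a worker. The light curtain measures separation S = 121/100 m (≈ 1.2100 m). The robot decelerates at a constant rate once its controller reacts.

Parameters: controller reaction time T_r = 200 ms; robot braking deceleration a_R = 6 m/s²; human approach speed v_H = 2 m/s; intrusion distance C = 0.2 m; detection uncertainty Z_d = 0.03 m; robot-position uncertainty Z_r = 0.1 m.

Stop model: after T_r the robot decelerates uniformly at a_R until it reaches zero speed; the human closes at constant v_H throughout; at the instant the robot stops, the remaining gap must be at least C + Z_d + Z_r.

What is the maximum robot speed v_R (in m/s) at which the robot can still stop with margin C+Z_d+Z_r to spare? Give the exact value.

v_R_max = 4/5 m/s = 0.8000 m/s

collect terms ⇒ (1/12)·v_R² + (8/15)·v_R + (-12/25) = 0
  disc = (8/15)² − 4·(1/12)·(-12/25) = 4/9 ; √disc = 2/3
  v_R = (−(8/15) + 2/3) / (2·(1/12)) = 4/5 m/s
check:
stop time T_s = (4/5)/6 = 0.1333 s
reaction-phase robot travel = 0.8000·0.2000 = 0.1600 m
robot covers 0.8000·0.1333 − ½·6.0000·0.1333² = 0.0533 m while stopping
human over T_r+T_s: 2.0000·(0.2000+0.1333) = 0.6667 m
residual clearance needed = 0.2000+0.0300+0.1000 = 0.3300 m
sum ≈ 0.1600+0.0533+0.6667+0.3300 ≈ 1.2100 m = S ✓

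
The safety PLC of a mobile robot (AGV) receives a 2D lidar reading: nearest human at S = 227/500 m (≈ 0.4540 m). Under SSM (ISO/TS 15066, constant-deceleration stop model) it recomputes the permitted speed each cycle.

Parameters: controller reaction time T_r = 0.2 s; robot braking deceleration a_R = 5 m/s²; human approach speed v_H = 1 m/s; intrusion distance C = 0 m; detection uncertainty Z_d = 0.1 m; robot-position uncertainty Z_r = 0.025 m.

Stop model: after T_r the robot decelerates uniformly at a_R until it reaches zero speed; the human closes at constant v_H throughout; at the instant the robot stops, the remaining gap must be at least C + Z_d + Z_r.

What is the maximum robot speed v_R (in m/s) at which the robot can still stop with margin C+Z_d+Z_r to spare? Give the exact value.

v_R_max = 3/10 m/s = 0.3000 m/s

at the boundary: (1/10)·v² + (2/5)·v + (-129/1000) = 0
  disc = (2/5)² − 4·(1/10)·(-129/1000) = 529/2500 ; √disc = 23/50
  v_R = (−(2/5) + 23/50) / (2·(1/10)) = 3/10 m/s
check:
stop time T_s = (3/10)/5 = 0.0600 s
reaction-phase robot travel = 0.3000·0.2000 = 0.0600 m
robot covers 0.3000·0.0600 − ½·5.0000·0.0600² = 0.0090 m while stopping
human over T_r+T_s: 1.0000·(0.2000+0.0600) = 0.2600 m
margins: 0.0000+0.1000+0.0250 = 0.1250 m
sum ≈ 0.0600+0.0090+0.2600+0.1250 ≈ 0.4540 m = S ✓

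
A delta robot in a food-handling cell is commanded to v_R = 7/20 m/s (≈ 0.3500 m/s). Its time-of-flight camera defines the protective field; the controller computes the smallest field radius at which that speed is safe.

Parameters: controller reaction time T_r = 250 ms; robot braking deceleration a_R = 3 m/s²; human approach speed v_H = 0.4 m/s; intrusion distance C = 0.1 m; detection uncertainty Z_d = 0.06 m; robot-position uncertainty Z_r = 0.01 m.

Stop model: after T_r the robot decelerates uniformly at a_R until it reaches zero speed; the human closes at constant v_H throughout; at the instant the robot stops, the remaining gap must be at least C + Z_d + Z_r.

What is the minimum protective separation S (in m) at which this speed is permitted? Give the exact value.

T_s = v_R/a_R = (7/20)/3 = 0.1167 s
robot covers v_R·T_r = 0.3500·0.2500 = 0.0875 m before braking
robot under decel: 0.3500²/(2·3.0000) = 0.0204 m
human over T_r+T_s: 0.4000·(0.2500+0.1167) = 0.1467 m
C+Z_d+Z_r = 0.1000+0.0600+0.0100 = 0.1700 m
S_min ≈ 0.0875+0.0204+0.1467+0.1700  ⇒  S_min = 1019/2400 m

S_min = 1019/2400 m = 0.4246 m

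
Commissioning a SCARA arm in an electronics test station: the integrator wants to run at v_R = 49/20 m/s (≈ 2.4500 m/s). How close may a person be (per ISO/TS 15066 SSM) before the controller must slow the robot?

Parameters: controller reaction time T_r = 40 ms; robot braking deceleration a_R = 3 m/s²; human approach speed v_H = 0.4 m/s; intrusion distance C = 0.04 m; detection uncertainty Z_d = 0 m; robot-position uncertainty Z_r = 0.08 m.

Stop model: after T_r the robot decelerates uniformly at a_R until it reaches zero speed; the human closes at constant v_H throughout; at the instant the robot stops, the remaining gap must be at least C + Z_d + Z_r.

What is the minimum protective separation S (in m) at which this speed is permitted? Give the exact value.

S_min = 18733/12000 m = 1.5611 m

T_s = v_R/a_R = (49/20)/3 = 0.8167 s
robot in T_r: 2.4500·0.0400 = 0.0980 m
robot covers 2.4500·0.8167 − ½·3.0000·0.8167² = 1.0004 m while stopping
human closes 0.4000·0.8567 = 0.3427 m
margins: 0.0400+0.0000+0.0800 = 0.1200 m
S_min ≈ 0.0980+1.0004+0.3427+0.1200  ⇒  S_min = 18733/12000 m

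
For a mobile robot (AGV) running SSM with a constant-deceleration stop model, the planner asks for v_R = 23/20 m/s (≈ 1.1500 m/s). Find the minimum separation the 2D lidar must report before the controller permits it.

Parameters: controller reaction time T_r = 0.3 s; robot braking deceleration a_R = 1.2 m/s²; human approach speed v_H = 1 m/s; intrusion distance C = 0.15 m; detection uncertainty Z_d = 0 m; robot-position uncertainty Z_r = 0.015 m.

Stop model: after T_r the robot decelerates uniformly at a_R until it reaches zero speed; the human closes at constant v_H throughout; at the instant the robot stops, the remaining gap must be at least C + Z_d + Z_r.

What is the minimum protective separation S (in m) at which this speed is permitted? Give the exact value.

braking lasts T_s = (23/20)/(6/5) = 0.9583 s
reaction-phase robot travel = 1.1500·0.3000 = 0.3450 m
robot under decel: 1.1500²/(2·1.2000) = 0.5510 m
human over T_r+T_s: 1.0000·(0.3000+0.9583) = 1.2583 m
C+Z_d+Z_r = 0.1500+0.0000+0.0150 = 0.1650 m
S_min ≈ 0.3450+0.5510+1.2583+0.1650  ⇒  S_min = 3711/1600 m

S_min = 3711/1600 m = 2.3194 m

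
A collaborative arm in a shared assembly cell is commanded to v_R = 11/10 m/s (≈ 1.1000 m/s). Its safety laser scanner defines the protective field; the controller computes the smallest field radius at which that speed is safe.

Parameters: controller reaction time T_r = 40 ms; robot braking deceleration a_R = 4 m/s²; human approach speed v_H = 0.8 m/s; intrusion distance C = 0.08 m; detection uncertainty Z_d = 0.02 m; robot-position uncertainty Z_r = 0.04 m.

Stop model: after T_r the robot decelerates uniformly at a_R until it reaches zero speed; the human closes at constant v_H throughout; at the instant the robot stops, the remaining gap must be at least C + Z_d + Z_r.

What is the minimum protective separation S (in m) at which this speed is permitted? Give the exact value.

S_min = 2349/4000 m = 0.5873 m

stop time T_s = (11/10)/4 = 0.2750 s
robot in T_r: 1.1000·0.0400 = 0.0440 m
robot covers 1.1000·0.2750 − ½·4.0000·0.2750² = 0.1512 m while stopping
human over T_r+T_s: 0.8000·(0.0400+0.2750) = 0.2520 m
margins: 0.0800+0.0200+0.0400 = 0.1400 m
S_min ≈ 0.0440+0.1512+0.2520+0.1400  ⇒  S_min = 2349/4000 m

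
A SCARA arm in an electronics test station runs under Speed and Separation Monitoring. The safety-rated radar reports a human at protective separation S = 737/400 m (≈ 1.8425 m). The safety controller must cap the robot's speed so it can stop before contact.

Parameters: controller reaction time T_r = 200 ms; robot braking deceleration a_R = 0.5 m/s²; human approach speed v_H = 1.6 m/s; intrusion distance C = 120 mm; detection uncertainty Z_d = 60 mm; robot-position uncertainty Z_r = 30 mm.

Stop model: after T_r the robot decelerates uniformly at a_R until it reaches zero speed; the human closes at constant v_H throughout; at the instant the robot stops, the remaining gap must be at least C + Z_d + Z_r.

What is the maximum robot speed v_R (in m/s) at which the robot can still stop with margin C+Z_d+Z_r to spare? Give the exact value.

v_R_max = 7/20 m/s = 0.3500 m/s

collect terms ⇒ (1)·v_R² + (17/5)·v_R + (-21/16) = 0
  disc = (17/5)² − 4·(1)·(-21/16) = 1681/100 ; √disc = 41/10
  v_R = (−(17/5) + 41/10) / (2·(1)) = 7/20 m/s
check:
braking lasts T_s = (7/20)/(1/2) = 0.7000 s
robot in T_r: 0.3500·0.2000 = 0.0700 m
braking distance = 0.3500²/(2·0.5000) = 0.1225 m
person approaches 1.6000·(0.2000+0.7000) = 1.4400 m
C+Z_d+Z_r = 0.1200+0.0600+0.0300 = 0.2100 m
sum ≈ 0.0700+0.1225+1.4400+0.2100 ≈ 1.8425 m = S ✓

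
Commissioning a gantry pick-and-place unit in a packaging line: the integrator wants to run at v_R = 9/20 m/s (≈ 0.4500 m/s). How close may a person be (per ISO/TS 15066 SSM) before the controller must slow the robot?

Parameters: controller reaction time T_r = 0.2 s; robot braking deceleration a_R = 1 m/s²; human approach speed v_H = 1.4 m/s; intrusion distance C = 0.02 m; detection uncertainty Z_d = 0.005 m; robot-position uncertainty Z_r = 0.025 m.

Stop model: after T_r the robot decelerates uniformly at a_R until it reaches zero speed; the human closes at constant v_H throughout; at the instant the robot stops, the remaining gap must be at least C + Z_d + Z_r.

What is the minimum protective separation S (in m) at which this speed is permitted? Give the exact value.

S_min = 921/800 m = 1.1513 m

stop time T_s = (9/20)/1 = 0.4500 s
robot covers v_R·T_r = 0.4500·0.2000 = 0.0900 m before braking
braking distance = 0.4500²/(2·1.0000) = 0.1013 m
person approaches 1.4000·(0.2000+0.4500) = 0.9100 m
residual clearance needed = 0.0200+0.0050+0.0250 = 0.0500 m
S_min ≈ 0.0900+0.1013+0.9100+0.0500  ⇒  S_min = 921/800 m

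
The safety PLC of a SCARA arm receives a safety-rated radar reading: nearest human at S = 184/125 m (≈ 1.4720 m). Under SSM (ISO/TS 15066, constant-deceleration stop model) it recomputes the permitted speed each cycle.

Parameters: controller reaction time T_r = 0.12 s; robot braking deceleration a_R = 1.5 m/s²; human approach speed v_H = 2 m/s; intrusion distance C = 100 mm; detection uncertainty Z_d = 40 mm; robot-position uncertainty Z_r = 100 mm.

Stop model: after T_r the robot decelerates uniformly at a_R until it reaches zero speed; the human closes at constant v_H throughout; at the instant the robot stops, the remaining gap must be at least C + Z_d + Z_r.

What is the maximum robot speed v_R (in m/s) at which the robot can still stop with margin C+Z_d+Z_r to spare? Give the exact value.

v_R_max = 3/5 m/s = 0.6000 m/s

quadratic (1/3)·v² + (109/75)·v + (-124/125) = 0
  disc = (109/75)² − 4·(1/3)·(-124/125) = 19321/5625 ; √disc = 139/75
  v_R = (−(109/75) + 139/75) / (2·(1/3)) = 3/5 m/s
check:
T_s = v_R/a_R = (3/5)/(3/2) = 0.4000 s
robot in T_r: 0.6000·0.1200 = 0.0720 m
robot under decel: 0.6000²/(2·1.5000) = 0.1200 m
human closes 2.0000·0.5200 = 1.0400 m
C+Z_d+Z_r = 0.1000+0.0400+0.1000 = 0.2400 m
sum ≈ 0.0720+0.1200+1.0400+0.2400 ≈ 1.4720 m = S ✓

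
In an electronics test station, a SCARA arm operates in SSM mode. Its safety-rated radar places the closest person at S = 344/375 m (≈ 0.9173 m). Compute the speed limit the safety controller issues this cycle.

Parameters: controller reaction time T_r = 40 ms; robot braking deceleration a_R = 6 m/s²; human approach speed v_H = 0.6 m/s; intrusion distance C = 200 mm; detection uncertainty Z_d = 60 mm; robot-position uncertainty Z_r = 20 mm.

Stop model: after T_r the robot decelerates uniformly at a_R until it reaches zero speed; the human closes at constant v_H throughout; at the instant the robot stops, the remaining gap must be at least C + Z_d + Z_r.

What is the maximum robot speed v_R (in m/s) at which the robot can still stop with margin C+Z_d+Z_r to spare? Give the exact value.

quadratic (1/12)·v² + (7/50)·v + (-46/75) = 0
  disc = (7/50)² − 4·(1/12)·(-46/75) = 5041/22500 ; √disc = 71/150
  v_R = (−(7/50) + 71/150) / (2·(1/12)) = 2 m/s
check:
braking lasts T_s = 2/6 = 0.3333 s
reaction-phase robot travel = 2.0000·0.0400 = 0.0800 m
braking distance = 2.0000²/(2·6.0000) = 0.3333 m
human closes 0.6000·0.3733 = 0.2240 m
margins: 0.2000+0.0600+0.0200 = 0.2800 m
sum ≈ 0.0800+0.3333+0.2240+0.2800 ≈ 0.9173 m = S ✓

v_R_max = 2 m/s = 2.0000 m/s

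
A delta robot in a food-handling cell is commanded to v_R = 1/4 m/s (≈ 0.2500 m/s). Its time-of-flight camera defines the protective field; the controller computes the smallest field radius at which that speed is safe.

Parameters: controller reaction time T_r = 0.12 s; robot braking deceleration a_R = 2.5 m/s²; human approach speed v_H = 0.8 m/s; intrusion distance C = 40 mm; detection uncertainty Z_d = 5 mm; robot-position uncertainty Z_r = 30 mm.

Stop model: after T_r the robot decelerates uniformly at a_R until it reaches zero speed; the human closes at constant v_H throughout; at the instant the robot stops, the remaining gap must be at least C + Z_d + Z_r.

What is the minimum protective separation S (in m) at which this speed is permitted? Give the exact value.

stop time T_s = (1/4)/(5/2) = 0.1000 s
reaction-phase robot travel = 0.2500·0.1200 = 0.0300 m
robot under decel: 0.2500²/(2·2.5000) = 0.0125 m
person approaches 0.8000·(0.1200+0.1000) = 0.1760 m
margins: 0.0400+0.0050+0.0300 = 0.0750 m
S_min ≈ 0.0300+0.0125+0.1760+0.0750  ⇒  S_min = 587/2000 m

S_min = 587/2000 m = 0.2935 m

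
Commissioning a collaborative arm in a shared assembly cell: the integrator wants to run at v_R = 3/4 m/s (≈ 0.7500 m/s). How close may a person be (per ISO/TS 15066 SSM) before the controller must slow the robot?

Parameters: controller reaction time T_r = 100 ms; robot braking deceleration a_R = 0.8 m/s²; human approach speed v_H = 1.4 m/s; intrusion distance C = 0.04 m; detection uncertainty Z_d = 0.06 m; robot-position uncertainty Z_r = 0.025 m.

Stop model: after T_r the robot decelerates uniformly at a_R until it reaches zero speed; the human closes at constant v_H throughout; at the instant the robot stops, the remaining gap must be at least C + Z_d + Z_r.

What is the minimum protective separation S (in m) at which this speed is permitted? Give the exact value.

S_min = 6413/3200 m = 2.0041 m

stop time T_s = (3/4)/(4/5) = 0.9375 s
robot covers v_R·T_r = 0.7500·0.1000 = 0.0750 m before braking
braking distance = 0.7500²/(2·0.8000) = 0.3516 m
person approaches 1.4000·(0.1000+0.9375) = 1.4525 m
residual clearance needed = 0.0400+0.0600+0.0250 = 0.1250 m
S_min ≈ 0.0750+0.3516+1.4525+0.1250  ⇒  S_min = 6413/3200 m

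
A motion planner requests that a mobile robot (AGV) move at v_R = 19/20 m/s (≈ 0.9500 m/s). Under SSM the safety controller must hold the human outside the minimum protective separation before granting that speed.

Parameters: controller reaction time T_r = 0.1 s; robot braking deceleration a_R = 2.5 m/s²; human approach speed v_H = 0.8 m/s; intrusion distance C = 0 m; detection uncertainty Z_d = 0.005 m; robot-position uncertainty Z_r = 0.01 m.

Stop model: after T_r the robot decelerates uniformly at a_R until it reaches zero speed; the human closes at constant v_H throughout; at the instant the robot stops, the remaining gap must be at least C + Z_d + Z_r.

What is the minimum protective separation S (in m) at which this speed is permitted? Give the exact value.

braking lasts T_s = (19/20)/(5/2) = 0.3800 s
reaction-phase robot travel = 0.9500·0.1000 = 0.0950 m
robot covers 0.9500·0.3800 − ½·2.5000·0.3800² = 0.1805 m while stopping
human over T_r+T_s: 0.8000·(0.1000+0.3800) = 0.3840 m
margins: 0.0000+0.0050+0.0100 = 0.0150 m
S_min ≈ 0.0950+0.1805+0.3840+0.0150  ⇒  S_min = 1349/2000 m

S_min = 1349/2000 m = 0.6745 m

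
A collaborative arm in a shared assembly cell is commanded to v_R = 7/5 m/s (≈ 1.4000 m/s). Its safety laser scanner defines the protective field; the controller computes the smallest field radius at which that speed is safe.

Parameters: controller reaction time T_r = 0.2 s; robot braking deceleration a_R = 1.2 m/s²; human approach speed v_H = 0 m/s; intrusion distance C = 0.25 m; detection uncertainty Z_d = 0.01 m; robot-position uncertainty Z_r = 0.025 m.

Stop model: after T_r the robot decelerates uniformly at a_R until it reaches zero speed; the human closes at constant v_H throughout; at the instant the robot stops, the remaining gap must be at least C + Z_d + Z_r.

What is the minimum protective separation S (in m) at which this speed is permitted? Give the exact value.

T_s = v_R/a_R = (7/5)/(6/5) = 1.1667 s
reaction-phase robot travel = 1.4000·0.2000 = 0.2800 m
robot covers 1.4000·1.1667 − ½·1.2000·1.1667² = 0.8167 m while stopping
human closes 0.0000·1.3667 = 0.0000 m
C+Z_d+Z_r = 0.2500+0.0100+0.0250 = 0.2850 m
S_min ≈ 0.2800+0.8167+0.0000+0.2850  ⇒  S_min = 829/600 m

S_min = 829/600 m = 1.3817 m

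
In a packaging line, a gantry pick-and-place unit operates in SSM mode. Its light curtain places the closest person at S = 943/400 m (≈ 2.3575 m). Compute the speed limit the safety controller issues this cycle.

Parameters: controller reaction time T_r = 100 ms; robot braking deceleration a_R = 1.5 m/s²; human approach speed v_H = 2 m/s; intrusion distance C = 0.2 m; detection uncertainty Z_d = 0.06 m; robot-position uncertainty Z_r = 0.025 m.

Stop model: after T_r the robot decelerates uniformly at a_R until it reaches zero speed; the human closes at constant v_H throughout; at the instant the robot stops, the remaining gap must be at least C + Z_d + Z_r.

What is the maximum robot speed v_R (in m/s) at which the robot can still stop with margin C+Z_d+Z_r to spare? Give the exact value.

quadratic (1/3)·v² + (43/30)·v + (-749/400) = 0
  disc = (43/30)² − 4·(1/3)·(-749/400) = 1024/225 ; √disc = 32/15
  v_R = (−(43/30) + 32/15) / (2·(1/3)) = 21/20 m/s
check:
braking lasts T_s = (21/20)/(3/2) = 0.7000 s
robot in T_r: 1.0500·0.1000 = 0.1050 m
braking distance = 1.0500²/(2·1.5000) = 0.3675 m
person approaches 2.0000·(0.1000+0.7000) = 1.6000 m
margins: 0.2000+0.0600+0.0250 = 0.2850 m
sum ≈ 0.1050+0.3675+1.6000+0.2850 ≈ 2.3575 m = S ✓

v_R_max = 21/20 m/s = 1.0500 m/s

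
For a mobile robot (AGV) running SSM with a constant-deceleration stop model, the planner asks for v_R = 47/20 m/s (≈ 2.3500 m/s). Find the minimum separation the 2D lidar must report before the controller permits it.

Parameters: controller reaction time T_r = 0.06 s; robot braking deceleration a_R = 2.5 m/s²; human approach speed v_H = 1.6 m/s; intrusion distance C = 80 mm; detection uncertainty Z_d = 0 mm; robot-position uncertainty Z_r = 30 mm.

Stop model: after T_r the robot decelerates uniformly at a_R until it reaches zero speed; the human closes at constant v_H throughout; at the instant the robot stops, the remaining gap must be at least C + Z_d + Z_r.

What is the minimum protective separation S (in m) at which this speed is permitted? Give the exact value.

braking lasts T_s = (47/20)/(5/2) = 0.9400 s
reaction-phase robot travel = 2.3500·0.0600 = 0.1410 m
braking distance = 2.3500²/(2·2.5000) = 1.1045 m
person approaches 1.6000·(0.0600+0.9400) = 1.6000 m
residual clearance needed = 0.0800+0.0000+0.0300 = 0.1100 m
S_min ≈ 0.1410+1.1045+1.6000+0.1100  ⇒  S_min = 5911/2000 m

S_min = 5911/2000 m = 2.9555 m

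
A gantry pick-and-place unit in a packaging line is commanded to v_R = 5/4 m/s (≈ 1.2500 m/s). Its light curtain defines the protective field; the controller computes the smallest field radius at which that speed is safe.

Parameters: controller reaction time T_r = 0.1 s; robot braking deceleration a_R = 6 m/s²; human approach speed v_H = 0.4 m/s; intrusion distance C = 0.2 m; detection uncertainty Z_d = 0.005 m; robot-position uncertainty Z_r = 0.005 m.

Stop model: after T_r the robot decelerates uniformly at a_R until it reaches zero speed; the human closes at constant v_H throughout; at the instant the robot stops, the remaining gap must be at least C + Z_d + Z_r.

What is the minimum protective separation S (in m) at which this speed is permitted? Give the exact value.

S_min = 113/192 m = 0.5885 m

braking lasts T_s = (5/4)/6 = 0.2083 s
robot covers v_R·T_r = 1.2500·0.1000 = 0.1250 m before braking
robot under decel: 1.2500²/(2·6.0000) = 0.1302 m
person approaches 0.4000·(0.1000+0.2083) = 0.1233 m
margins: 0.2000+0.0050+0.0050 = 0.2100 m
S_min ≈ 0.1250+0.1302+0.1233+0.2100  ⇒  S_min = 113/192 m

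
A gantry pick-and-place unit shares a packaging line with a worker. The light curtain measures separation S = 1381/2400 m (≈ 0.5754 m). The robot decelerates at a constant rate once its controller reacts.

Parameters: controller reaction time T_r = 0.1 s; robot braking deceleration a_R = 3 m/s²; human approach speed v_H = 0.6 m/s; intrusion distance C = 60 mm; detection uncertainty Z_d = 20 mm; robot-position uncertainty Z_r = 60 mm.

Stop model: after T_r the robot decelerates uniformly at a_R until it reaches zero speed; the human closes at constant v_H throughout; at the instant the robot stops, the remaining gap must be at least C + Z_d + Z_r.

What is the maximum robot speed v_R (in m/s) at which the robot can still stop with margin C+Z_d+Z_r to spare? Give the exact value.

collect terms ⇒ (1/6)·v_R² + (3/10)·v_R + (-901/2400) = 0
  disc = (3/10)² − 4·(1/6)·(-901/2400) = 49/144 ; √disc = 7/12
  v_R = (−(3/10) + 7/12) / (2·(1/6)) = 17/20 m/s
check:
braking lasts T_s = (17/20)/3 = 0.2833 s
reaction-phase robot travel = 0.8500·0.1000 = 0.0850 m
robot under decel: 0.8500²/(2·3.0000) = 0.1204 m
human closes 0.6000·0.3833 = 0.2300 m
margins: 0.0600+0.0200+0.0600 = 0.1400 m
sum ≈ 0.0850+0.1204+0.2300+0.1400 ≈ 0.5754 m = S ✓

v_R_max = 17/20 m/s = 0.8500 m/s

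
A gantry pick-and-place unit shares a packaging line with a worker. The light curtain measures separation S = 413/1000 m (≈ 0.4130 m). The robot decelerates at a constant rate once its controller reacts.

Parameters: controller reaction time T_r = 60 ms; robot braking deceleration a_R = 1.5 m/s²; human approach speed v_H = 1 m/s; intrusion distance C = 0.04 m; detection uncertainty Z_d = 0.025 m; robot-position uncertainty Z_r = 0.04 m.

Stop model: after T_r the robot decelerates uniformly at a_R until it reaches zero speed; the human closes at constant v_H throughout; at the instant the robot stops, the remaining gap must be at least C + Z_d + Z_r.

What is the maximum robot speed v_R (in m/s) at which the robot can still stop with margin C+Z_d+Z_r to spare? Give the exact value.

quadratic (1/3)·v² + (109/150)·v + (-31/125) = 0
  disc = (109/150)² − 4·(1/3)·(-31/125) = 19321/22500 ; √disc = 139/150
  v_R = (−(109/150) + 139/150) / (2·(1/3)) = 3/10 m/s
check:
braking lasts T_s = (3/10)/(3/2) = 0.2000 s
reaction-phase robot travel = 0.3000·0.0600 = 0.0180 m
braking distance = 0.3000²/(2·1.5000) = 0.0300 m
human closes 1.0000·0.2600 = 0.2600 m
residual clearance needed = 0.0400+0.0250+0.0400 = 0.1050 m
sum ≈ 0.0180+0.0300+0.2600+0.1050 ≈ 0.4130 m = S ✓

v_R_max = 3/10 m/s = 0.3000 m/s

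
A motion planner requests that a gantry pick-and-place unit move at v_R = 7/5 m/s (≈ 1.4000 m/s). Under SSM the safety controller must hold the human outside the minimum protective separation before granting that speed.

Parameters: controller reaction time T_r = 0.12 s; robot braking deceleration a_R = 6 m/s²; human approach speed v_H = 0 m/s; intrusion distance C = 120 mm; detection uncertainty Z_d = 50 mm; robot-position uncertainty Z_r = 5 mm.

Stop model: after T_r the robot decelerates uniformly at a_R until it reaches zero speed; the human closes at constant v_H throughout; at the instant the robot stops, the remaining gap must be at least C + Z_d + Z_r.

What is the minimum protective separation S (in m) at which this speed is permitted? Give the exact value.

S_min = 1519/3000 m = 0.5063 m

braking lasts T_s = (7/5)/6 = 0.2333 s
reaction-phase robot travel = 1.4000·0.1200 = 0.1680 m
braking distance = 1.4000²/(2·6.0000) = 0.1633 m
human closes 0.0000·0.3533 = 0.0000 m
residual clearance needed = 0.1200+0.0500+0.0050 = 0.1750 m
S_min ≈ 0.1680+0.1633+0.0000+0.1750  ⇒  S_min = 1519/3000 m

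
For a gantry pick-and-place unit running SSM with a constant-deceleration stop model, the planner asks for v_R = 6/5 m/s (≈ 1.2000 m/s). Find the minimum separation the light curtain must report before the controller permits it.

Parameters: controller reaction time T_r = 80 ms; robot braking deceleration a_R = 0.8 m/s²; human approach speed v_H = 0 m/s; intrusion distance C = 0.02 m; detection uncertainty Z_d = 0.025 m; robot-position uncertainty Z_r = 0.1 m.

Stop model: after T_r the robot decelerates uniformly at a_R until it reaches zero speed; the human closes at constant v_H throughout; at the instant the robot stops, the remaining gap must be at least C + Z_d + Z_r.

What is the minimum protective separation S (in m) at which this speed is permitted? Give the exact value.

braking lasts T_s = (6/5)/(4/5) = 1.5000 s
reaction-phase robot travel = 1.2000·0.0800 = 0.0960 m
robot under decel: 1.2000²/(2·0.8000) = 0.9000 m
human over T_r+T_s: 0.0000·(0.0800+1.5000) = 0.0000 m
margins: 0.0200+0.0250+0.1000 = 0.1450 m
S_min ≈ 0.0960+0.9000+0.0000+0.1450  ⇒  S_min = 1141/1000 m

S_min = 1141/1000 m = 1.1410 m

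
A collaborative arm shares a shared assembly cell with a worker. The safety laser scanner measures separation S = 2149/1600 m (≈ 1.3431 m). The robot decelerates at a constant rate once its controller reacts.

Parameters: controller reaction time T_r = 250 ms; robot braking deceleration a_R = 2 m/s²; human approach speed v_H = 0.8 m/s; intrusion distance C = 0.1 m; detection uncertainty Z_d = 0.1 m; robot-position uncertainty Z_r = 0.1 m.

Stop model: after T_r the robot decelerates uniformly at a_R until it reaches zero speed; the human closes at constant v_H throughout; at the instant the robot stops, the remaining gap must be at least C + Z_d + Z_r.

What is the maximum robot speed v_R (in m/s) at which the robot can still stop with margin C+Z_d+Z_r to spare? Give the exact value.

collect terms ⇒ (1/4)·v_R² + (13/20)·v_R + (-1349/1600) = 0
  disc = (13/20)² − 4·(1/4)·(-1349/1600) = 81/64 ; √disc = 9/8
  v_R = (−(13/20) + 9/8) / (2·(1/4)) = 19/20 m/s
check:
stop time T_s = (19/20)/2 = 0.4750 s
robot covers v_R·T_r = 0.9500·0.2500 = 0.2375 m before braking
robot under decel: 0.9500²/(2·2.0000) = 0.2256 m
human closes 0.8000·0.7250 = 0.5800 m
C+Z_d+Z_r = 0.1000+0.1000+0.1000 = 0.3000 m
sum ≈ 0.2375+0.2256+0.5800+0.3000 ≈ 1.3431 m = S ✓

v_R_max = 19/20 m/s = 0.9500 m/s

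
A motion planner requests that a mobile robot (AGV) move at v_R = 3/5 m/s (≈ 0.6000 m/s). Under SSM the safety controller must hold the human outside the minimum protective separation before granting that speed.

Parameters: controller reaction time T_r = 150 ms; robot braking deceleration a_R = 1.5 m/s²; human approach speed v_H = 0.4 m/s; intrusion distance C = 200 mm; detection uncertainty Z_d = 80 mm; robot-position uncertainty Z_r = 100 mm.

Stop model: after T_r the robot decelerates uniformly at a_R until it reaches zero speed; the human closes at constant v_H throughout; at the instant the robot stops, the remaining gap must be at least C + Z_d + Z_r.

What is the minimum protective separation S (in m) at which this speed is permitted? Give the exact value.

T_s = v_R/a_R = (3/5)/(3/2) = 0.4000 s
robot covers v_R·T_r = 0.6000·0.1500 = 0.0900 m before braking
braking distance = 0.6000²/(2·1.5000) = 0.1200 m
human over T_r+T_s: 0.4000·(0.1500+0.4000) = 0.2200 m
residual clearance needed = 0.2000+0.0800+0.1000 = 0.3800 m
S_min ≈ 0.0900+0.1200+0.2200+0.3800  ⇒  S_min = 81/100 m

S_min = 81/100 m = 0.8100 m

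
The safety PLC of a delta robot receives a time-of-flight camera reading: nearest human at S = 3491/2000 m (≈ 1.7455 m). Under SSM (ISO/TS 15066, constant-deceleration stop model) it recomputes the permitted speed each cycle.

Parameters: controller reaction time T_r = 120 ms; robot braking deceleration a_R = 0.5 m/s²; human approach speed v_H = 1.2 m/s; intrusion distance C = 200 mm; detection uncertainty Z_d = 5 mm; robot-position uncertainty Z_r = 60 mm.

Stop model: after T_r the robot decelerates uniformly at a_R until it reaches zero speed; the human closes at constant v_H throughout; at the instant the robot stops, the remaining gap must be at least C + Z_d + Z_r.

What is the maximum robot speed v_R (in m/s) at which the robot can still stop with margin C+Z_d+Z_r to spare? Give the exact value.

at the boundary: (1)·v² + (63/25)·v + (-2673/2000) = 0
  disc = (63/25)² − 4·(1)·(-2673/2000) = 29241/2500 ; √disc = 171/50
  v_R = (−(63/25) + 171/50) / (2·(1)) = 9/20 m/s
check:
stop time T_s = (9/20)/(1/2) = 0.9000 s
robot covers v_R·T_r = 0.4500·0.1200 = 0.0540 m before braking
braking distance = 0.4500²/(2·0.5000) = 0.2025 m
human over T_r+T_s: 1.2000·(0.1200+0.9000) = 1.2240 m
residual clearance needed = 0.2000+0.0050+0.0600 = 0.2650 m
sum ≈ 0.0540+0.2025+1.2240+0.2650 ≈ 1.7455 m = S ✓

v_R_max = 9/20 m/s = 0.4500 m/s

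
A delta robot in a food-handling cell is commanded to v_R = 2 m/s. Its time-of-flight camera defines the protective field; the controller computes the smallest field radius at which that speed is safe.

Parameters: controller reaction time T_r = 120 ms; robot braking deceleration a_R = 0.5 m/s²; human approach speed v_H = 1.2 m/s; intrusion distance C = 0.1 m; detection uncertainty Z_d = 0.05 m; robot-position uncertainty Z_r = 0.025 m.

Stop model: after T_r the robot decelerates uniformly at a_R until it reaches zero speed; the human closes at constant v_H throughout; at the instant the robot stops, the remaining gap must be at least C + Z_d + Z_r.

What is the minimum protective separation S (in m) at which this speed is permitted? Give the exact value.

braking lasts T_s = 2/(1/2) = 4.0000 s
robot in T_r: 2.0000·0.1200 = 0.2400 m
braking distance = 2.0000²/(2·0.5000) = 4.0000 m
person approaches 1.2000·(0.1200+4.0000) = 4.9440 m
C+Z_d+Z_r = 0.1000+0.0500+0.0250 = 0.1750 m
S_min ≈ 0.2400+4.0000+4.9440+0.1750  ⇒  S_min = 9359/1000 m

S_min = 9359/1000 m = 9.3590 m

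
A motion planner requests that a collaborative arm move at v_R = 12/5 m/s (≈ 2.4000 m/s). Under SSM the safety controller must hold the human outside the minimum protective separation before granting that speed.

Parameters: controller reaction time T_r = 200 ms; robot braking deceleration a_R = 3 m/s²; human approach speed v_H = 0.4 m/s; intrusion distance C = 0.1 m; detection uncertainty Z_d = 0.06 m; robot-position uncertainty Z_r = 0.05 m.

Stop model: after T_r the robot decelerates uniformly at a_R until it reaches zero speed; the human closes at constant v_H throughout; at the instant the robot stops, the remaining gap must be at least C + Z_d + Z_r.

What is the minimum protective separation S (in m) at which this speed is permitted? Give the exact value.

stop time T_s = (12/5)/3 = 0.8000 s
reaction-phase robot travel = 2.4000·0.2000 = 0.4800 m
robot under decel: 2.4000²/(2·3.0000) = 0.9600 m
human closes 0.4000·1.0000 = 0.4000 m
C+Z_d+Z_r = 0.1000+0.0600+0.0500 = 0.2100 m
S_min ≈ 0.4800+0.9600+0.4000+0.2100  ⇒  S_min = 41/20 m

S_min = 41/20 m = 2.0500 m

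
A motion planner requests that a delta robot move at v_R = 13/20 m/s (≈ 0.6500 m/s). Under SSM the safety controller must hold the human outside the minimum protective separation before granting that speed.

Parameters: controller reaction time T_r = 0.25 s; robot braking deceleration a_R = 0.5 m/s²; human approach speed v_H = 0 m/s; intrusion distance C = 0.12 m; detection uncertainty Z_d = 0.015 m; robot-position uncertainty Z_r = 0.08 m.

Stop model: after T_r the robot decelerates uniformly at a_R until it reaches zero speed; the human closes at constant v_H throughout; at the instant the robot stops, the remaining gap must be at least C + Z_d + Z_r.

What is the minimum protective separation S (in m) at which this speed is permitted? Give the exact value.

braking lasts T_s = (13/20)/(1/2) = 1.3000 s
robot in T_r: 0.6500·0.2500 = 0.1625 m
robot covers 0.6500·1.3000 − ½·0.5000·1.3000² = 0.4225 m while stopping
person approaches 0.0000·(0.2500+1.3000) = 0.0000 m
residual clearance needed = 0.1200+0.0150+0.0800 = 0.2150 m
S_min ≈ 0.1625+0.4225+0.0000+0.2150  ⇒  S_min = 4/5 m

S_min = 4/5 m = 0.8000 m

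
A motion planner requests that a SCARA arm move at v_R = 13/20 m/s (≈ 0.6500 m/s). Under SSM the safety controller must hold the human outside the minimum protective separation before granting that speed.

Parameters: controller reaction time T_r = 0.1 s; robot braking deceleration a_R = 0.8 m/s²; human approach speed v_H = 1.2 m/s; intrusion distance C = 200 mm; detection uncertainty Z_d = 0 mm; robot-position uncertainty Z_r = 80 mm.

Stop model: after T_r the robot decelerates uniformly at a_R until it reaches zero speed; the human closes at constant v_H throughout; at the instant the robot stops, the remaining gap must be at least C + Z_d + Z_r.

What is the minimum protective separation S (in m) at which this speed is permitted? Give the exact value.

stop time T_s = (13/20)/(4/5) = 0.8125 s
robot in T_r: 0.6500·0.1000 = 0.0650 m
braking distance = 0.6500²/(2·0.8000) = 0.2641 m
human closes 1.2000·0.9125 = 1.0950 m
residual clearance needed = 0.2000+0.0000+0.0800 = 0.2800 m
S_min ≈ 0.0650+0.2641+1.0950+0.2800  ⇒  S_min = 5453/3200 m

S_min = 5453/3200 m = 1.7041 m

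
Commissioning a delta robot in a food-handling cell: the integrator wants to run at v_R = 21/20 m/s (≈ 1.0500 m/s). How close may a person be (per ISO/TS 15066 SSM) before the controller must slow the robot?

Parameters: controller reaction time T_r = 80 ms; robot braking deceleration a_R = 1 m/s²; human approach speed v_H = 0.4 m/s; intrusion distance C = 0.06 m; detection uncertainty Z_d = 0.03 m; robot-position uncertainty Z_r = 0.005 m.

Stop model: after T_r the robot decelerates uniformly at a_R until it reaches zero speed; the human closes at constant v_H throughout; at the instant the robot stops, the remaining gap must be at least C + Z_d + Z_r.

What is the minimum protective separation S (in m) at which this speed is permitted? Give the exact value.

S_min = 4729/4000 m = 1.1823 m

braking lasts T_s = (21/20)/1 = 1.0500 s
robot covers v_R·T_r = 1.0500·0.0800 = 0.0840 m before braking
robot covers 1.0500·1.0500 − ½·1.0000·1.0500² = 0.5513 m while stopping
person approaches 0.4000·(0.0800+1.0500) = 0.4520 m
C+Z_d+Z_r = 0.0600+0.0300+0.0050 = 0.0950 m
S_min ≈ 0.0840+0.5513+0.4520+0.0950  ⇒  S_min = 4729/4000 m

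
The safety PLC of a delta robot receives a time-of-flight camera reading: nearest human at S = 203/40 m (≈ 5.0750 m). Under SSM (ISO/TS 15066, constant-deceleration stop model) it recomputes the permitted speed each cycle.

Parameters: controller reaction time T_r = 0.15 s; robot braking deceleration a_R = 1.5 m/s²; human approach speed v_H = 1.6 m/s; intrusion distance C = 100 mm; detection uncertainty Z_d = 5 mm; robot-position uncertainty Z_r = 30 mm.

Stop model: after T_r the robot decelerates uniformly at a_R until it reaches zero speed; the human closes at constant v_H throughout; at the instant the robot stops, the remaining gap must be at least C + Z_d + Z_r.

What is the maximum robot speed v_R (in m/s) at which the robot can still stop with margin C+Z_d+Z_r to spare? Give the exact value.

at the boundary: (1/3)·v² + (73/60)·v + (-47/10) = 0
  disc = (73/60)² − 4·(1/3)·(-47/10) = 27889/3600 ; √disc = 167/60
  v_R = (−(73/60) + 167/60) / (2·(1/3)) = 47/20 m/s
check:
braking lasts T_s = (47/20)/(3/2) = 1.5667 s
robot in T_r: 2.3500·0.1500 = 0.3525 m
braking distance = 2.3500²/(2·1.5000) = 1.8408 m
human over T_r+T_s: 1.6000·(0.1500+1.5667) = 2.7467 m
residual clearance needed = 0.1000+0.0050+0.0300 = 0.1350 m
sum ≈ 0.3525+1.8408+2.7467+0.1350 ≈ 5.0750 m = S ✓

v_R_max = 47/20 m/s = 2.3500 m/s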